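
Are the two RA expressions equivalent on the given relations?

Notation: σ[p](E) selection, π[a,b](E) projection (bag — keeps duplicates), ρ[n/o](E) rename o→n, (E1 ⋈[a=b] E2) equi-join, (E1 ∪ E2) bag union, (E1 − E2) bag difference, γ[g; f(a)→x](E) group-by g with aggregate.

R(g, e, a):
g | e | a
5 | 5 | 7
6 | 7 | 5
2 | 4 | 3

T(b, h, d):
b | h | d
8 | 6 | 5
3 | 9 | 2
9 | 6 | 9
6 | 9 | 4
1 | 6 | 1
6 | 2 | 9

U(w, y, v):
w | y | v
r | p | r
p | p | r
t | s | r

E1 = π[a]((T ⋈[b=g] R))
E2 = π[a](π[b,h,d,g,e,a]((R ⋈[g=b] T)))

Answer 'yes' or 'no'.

E1 per-node cardinality:
  T → 6
  R → 3
  (T ⋈[b=g] R) → 2
  π[a]((T ⋈[b=g] R)) → 2
E2 per-node cardinality:
  R → 3
  T → 6
  (R ⋈[g=b] T) → 2
  π[b,h,d,g,e,a]((R ⋈[g=b] T)) → 2
  π[a](π[b,h,d,g,e,a]((R ⋈[g=b] T))) → 2

E1 and E2 produce the same multiset:
a
5
5

yes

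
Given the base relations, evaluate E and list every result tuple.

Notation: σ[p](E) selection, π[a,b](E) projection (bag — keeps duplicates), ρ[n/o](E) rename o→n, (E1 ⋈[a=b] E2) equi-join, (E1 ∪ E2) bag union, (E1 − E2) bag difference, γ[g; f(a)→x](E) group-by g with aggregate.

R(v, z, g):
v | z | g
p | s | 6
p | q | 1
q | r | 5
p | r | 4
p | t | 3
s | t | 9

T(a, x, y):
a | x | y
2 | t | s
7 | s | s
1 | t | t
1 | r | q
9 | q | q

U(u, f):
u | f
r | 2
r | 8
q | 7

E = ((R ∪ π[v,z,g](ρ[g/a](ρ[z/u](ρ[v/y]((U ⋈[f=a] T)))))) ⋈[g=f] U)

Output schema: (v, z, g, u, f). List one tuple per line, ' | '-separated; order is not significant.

Stepwise |·|:
  R → 6
  U → 3
  T → 5
  (U ⋈[f=a] T) → 2
  ρ[v/y]((U ⋈[f=a] T)) → 2
  ρ[z/u](ρ[v/y]((U ⋈[f=a] T))) → 2
  ρ[g/a](ρ[z/u](ρ[v/y]((U ⋈[f=a] T)))) → 2
  π[v,z,g](ρ[g/a](ρ[z/u](ρ[v/y]((U ⋈[f=a] T))))) → 2
  (R ∪ π[v,z,g](ρ[g/a](ρ[z/u](ρ[v/y]((U ⋈[f=a] T)))))) → 8
  U → 3
  ((R ∪ π[v,z,g](ρ[g/a](ρ[z/u](ρ[v/y]((U ⋈[f=a] T)))))) ⋈[g=f] U) → 2

== RESULT ==
v | z | g | u | f
s | q | 7 | q | 7
s | r | 2 | r | 2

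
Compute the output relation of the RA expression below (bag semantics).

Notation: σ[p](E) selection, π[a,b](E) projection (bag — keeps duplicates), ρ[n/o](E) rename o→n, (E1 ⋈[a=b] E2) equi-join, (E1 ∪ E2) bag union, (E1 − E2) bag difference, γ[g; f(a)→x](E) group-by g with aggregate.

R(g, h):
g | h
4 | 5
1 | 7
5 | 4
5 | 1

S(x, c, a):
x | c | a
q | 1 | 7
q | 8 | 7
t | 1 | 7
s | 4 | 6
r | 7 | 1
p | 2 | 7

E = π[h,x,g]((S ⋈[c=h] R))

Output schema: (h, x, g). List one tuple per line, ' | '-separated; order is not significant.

Per-node cardinality:
  S → 6
  R → 4
  (S ⋈[c=h] R) → 4
  π[h,x,g]((S ⋈[c=h] R)) → 4

== RESULT ==
h | x | g
1 | q | 5
1 | t | 5
4 | s | 5
7 | r | 1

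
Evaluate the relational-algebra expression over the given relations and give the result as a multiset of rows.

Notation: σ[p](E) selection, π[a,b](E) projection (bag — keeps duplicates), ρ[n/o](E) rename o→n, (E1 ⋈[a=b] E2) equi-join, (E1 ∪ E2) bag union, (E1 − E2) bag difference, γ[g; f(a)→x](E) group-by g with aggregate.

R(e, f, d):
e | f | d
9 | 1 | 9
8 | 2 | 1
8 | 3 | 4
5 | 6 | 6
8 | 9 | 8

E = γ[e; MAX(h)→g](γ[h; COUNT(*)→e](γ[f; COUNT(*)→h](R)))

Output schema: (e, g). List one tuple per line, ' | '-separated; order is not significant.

Per-node cardinality:
  R → 5
  γ[f; COUNT(*)→h](R) → 5
  γ[h; COUNT(*)→e](γ[f; COUNT(*)→h](R)) → 1
  γ[e; MAX(h)→g](γ[h; COUNT(*)→e](γ[f; COUNT(*)→h](R))) → 1

== RESULT ==
e | g
5 | 1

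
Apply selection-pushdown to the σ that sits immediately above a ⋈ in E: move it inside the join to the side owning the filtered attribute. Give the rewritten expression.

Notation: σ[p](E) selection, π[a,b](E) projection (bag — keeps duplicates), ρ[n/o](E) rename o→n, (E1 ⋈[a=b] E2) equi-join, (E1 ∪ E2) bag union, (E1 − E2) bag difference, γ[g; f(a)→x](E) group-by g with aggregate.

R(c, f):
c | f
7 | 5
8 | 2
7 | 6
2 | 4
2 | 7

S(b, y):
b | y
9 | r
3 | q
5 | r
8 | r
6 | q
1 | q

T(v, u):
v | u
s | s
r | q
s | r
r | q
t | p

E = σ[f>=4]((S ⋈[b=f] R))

σ filters on f, owned by the right side.
E' = (S ⋈[b=f] σ[f>=4](R))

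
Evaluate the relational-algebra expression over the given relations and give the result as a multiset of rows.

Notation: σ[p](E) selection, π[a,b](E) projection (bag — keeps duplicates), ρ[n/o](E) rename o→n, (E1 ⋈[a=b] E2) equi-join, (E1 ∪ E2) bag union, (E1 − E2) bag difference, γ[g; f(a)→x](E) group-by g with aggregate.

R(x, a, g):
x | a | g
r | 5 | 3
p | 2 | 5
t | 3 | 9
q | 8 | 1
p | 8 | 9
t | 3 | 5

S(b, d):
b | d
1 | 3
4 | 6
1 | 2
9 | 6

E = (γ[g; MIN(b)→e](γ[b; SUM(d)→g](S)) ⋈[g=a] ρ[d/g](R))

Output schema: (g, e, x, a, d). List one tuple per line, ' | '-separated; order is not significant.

Subexpression sizes:
  S → 4
  γ[b; SUM(d)→g](S) → 3
  γ[g; MIN(b)→e](γ[b; SUM(d)→g](S)) → 2
  R → 6
  ρ[d/g](R) → 6
  (γ[g; MIN(b)→e](γ[b; SUM(d)→g](S)) ⋈[g=a] ρ[d/g](R)) → 1

== RESULT ==
g | e | x | a | d
5 | 1 | r | 5 | 3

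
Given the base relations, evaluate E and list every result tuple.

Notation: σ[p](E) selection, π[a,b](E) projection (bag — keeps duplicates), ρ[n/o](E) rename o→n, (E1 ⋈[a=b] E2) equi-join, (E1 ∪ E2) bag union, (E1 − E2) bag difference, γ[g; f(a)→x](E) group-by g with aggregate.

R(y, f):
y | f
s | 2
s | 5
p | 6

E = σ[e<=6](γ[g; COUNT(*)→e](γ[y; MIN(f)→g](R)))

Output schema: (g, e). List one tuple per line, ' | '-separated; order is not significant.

Subexpression sizes:
  R → 3
  γ[y; MIN(f)→g](R) → 2
  γ[g; COUNT(*)→e](γ[y; MIN(f)→g](R)) → 2
  σ[e<=6](γ[g; COUNT(*)→e](γ[y; MIN(f)→g](R))) → 2

== RESULT ==
g | e
2 | 1
6 | 1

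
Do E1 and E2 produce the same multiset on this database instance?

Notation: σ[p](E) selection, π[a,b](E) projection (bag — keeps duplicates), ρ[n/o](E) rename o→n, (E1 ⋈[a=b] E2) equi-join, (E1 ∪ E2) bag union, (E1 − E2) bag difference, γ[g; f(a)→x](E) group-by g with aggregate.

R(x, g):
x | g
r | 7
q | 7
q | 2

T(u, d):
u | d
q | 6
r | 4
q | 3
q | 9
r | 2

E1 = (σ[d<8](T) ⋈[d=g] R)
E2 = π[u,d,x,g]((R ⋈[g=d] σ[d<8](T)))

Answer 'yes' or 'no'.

E1 subexpression sizes:
  T → 5
  σ[d<8](T) → 4
  R → 3
  (σ[d<8](T) ⋈[d=g] R) → 1
E2 subexpression sizes:
  R → 3
  T → 5
  σ[d<8](T) → 4
  (R ⋈[g=d] σ[d<8](T)) → 1
  π[u,d,x,g]((R ⋈[g=d] σ[d<8](T))) → 1

E1 and E2 produce the same multiset:
u | d | x | g
r | 2 | q | 2

yes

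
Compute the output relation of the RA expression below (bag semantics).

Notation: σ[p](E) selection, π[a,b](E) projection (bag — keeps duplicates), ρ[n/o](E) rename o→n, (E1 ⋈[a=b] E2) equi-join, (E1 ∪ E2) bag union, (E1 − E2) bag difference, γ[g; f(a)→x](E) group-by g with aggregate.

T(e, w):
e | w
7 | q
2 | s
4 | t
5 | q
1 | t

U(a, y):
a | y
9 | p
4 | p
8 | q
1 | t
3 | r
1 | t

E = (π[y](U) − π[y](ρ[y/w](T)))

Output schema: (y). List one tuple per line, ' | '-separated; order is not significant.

Stepwise |·|:
  U → 6
  π[y](U) → 6
  T → 5
  ρ[y/w](T) → 5
  π[y](ρ[y/w](T)) → 5
  (π[y](U) − π[y](ρ[y/w](T))) → 3

== RESULT ==
y
p
p
r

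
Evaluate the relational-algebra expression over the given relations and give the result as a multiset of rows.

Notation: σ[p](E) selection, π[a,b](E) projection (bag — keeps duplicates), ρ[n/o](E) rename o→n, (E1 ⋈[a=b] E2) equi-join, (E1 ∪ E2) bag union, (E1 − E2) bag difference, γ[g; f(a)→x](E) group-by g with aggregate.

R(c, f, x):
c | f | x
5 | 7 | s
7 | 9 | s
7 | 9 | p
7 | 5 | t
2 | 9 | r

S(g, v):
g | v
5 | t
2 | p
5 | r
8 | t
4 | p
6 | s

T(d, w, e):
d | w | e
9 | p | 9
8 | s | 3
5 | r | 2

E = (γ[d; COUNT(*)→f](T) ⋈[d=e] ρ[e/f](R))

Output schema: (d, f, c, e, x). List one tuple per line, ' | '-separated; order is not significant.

Row counts bottom-up:
  T → 3
  γ[d; COUNT(*)→f](T) → 3
  R → 5
  ρ[e/f](R) → 5
  (γ[d; COUNT(*)→f](T) ⋈[d=e] ρ[e/f](R)) → 4

== RESULT ==
d | f | c | e | x
5 | 1 | 7 | 5 | t
9 | 1 | 2 | 9 | r
9 | 1 | 7 | 9 | p
9 | 1 | 7 | 9 | s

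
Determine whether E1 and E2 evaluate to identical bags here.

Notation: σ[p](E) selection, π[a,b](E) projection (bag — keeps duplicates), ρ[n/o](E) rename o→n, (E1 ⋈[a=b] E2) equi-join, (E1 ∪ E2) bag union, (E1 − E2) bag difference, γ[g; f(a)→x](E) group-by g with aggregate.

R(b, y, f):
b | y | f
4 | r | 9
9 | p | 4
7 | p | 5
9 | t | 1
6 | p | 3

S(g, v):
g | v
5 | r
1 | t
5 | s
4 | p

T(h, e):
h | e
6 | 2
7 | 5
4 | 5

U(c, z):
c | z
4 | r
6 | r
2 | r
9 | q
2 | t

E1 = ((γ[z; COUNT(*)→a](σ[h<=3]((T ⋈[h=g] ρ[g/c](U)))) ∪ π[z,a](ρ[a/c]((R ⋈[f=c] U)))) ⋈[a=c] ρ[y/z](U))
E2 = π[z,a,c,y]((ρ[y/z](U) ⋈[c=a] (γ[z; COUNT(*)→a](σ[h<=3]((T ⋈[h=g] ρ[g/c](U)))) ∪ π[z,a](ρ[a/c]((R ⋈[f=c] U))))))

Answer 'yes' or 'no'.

E1 row counts bottom-up:
  T → 3
  U → 5
  ρ[g/c](U) → 5
  (T ⋈[h=g] ρ[g/c](U)) → 2
  σ[h<=3]((T ⋈[h=g] ρ[g/c](U))) → 0
  γ[z; COUNT(*)→a](σ[h<=3]((T ⋈[h=g] ρ[g/c](U)))) → 0
  R → 5
  U → 5
  (R ⋈[f=c] U) → 2
  ρ[a/c]((R ⋈[f=c] U)) → 2
  π[z,a](ρ[a/c]((R ⋈[f=c] U))) → 2
  (γ[z; COUNT(*)→a](σ[h<=3]((T ⋈[h=g] ρ[g/c](U)))) ∪ π[z,a](ρ[a/c]((R ⋈[f=c] U)))) → 2
  U → 5
  ρ[y/z](U) → 5
  ((γ[z; COUNT(*)→a](σ[h<=3]((T ⋈[h=g] ρ[g/c](U)))) ∪ π[z,a](ρ[a/c]((R ⋈[f=c] U)))) ⋈[a=c] ρ[y/z](U)) → 2
E2 row counts bottom-up:
  U → 5
  ρ[y/z](U) → 5
  T → 3
  U → 5
  ρ[g/c](U) → 5
  (T ⋈[h=g] ρ[g/c](U)) → 2
  σ[h<=3]((T ⋈[h=g] ρ[g/c](U))) → 0
  γ[z; COUNT(*)→a](σ[h<=3]((T ⋈[h=g] ρ[g/c](U)))) → 0
  R → 5
  U → 5
  (R ⋈[f=c] U) → 2
  ρ[a/c]((R ⋈[f=c] U)) → 2
  π[z,a](ρ[a/c]((R ⋈[f=c] U))) → 2
  (γ[z; COUNT(*)→a](σ[h<=3]((T ⋈[h=g] ρ[g/c](U)))) ∪ π[z,a](ρ[a/c]((R ⋈[f=c] U)))) → 2
  (ρ[y/z](U) ⋈[c=a] (γ[z; COUNT(*)→a](σ[h<=3]((T ⋈[h=g] ρ[g/c](U)))) ∪ π[z,a](ρ[a/c]((R ⋈[f=c] U))))) → 2
  π[z,a,c,y]((ρ[y/z](U) ⋈[c=a] (γ[z; COUNT(*)→a](σ[h<=3]((T ⋈[h=g] ρ[g/c](U)))) ∪ π[z,a](ρ[a/c]((R ⋈[f=c] U)))))) → 2

E1 and E2 produce the same multiset:
z | a | c | y
q | 9 | 9 | q
r | 4 | 4 | r

yes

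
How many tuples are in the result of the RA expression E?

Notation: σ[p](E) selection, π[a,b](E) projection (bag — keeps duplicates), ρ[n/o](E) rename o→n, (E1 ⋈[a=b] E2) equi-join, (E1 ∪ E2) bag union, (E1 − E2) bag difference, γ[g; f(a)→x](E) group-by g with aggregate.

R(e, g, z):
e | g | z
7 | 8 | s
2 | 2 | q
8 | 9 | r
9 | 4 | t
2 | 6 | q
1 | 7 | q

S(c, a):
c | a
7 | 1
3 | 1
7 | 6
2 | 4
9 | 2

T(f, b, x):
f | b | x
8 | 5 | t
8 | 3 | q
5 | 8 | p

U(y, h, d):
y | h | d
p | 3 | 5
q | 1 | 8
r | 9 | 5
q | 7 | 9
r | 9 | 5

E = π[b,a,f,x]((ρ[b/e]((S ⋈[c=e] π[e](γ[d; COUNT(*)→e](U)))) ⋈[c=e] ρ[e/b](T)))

Stepwise |·|:
  S → 5
  U → 5
  γ[d; COUNT(*)→e](U) → 3
  π[e](γ[d; COUNT(*)→e](U)) → 3
  (S ⋈[c=e] π[e](γ[d; COUNT(*)→e](U))) → 1
  ρ[b/e]((S ⋈[c=e] π[e](γ[d; COUNT(*)→e](U)))) → 1
  T → 3
  ρ[e/b](T) → 3
  (ρ[b/e]((S ⋈[c=e] π[e](γ[d; COUNT(*)→e](U)))) ⋈[c=e] ρ[e/b](T)) → 1
  π[b,a,f,x]((ρ[b/e]((S ⋈[c=e] π[e](γ[d; COUNT(*)→e](U)))) ⋈[c=e] ρ[e/b](T))) → 1

|E| = 1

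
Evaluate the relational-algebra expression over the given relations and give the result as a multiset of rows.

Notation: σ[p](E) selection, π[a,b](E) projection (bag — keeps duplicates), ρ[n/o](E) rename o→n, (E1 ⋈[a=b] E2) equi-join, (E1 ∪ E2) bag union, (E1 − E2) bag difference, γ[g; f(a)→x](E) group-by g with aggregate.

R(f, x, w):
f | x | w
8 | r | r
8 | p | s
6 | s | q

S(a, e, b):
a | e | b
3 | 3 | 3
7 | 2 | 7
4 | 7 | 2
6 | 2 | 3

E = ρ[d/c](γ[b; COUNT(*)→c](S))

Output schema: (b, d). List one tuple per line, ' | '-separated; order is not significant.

Stepwise |·|:
  S → 4
  γ[b; COUNT(*)→c](S) → 3
  ρ[d/c](γ[b; COUNT(*)→c](S)) → 3

== RESULT ==
b | d
2 | 1
3 | 2
7 | 1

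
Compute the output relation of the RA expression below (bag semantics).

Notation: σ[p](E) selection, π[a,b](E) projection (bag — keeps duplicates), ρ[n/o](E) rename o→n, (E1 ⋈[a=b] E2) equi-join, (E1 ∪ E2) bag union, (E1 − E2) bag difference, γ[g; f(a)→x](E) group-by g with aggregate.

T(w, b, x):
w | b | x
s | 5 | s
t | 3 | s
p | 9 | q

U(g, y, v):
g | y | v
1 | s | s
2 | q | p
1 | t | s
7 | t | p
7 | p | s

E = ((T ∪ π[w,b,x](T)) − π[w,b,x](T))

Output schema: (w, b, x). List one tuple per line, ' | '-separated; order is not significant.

Stepwise |·|:
  T → 3
  T → 3
  π[w,b,x](T) → 3
  (T ∪ π[w,b,x](T)) → 6
  T → 3
  π[w,b,x](T) → 3
  ((T ∪ π[w,b,x](T)) − π[w,b,x](T)) → 3

== RESULT ==
w | b | x
p | 9 | q
s | 5 | s
t | 3 | s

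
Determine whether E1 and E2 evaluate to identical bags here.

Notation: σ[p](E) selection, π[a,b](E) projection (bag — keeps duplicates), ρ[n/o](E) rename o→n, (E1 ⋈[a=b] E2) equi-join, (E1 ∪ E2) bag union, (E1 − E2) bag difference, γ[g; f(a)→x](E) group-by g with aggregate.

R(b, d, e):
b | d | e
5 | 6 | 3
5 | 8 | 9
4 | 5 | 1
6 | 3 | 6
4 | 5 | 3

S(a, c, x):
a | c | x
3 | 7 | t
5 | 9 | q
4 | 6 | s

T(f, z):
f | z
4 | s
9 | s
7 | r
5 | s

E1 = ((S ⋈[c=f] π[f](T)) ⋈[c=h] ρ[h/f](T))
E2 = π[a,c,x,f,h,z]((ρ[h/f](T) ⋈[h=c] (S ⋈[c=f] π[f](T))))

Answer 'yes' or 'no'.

E1 per-node cardinality:
  S → 3
  T → 4
  π[f](T) → 4
  (S ⋈[c=f] π[f](T)) → 2
  T → 4
  ρ[h/f](T) → 4
  ((S ⋈[c=f] π[f](T)) ⋈[c=h] ρ[h/f](T)) → 2
E2 per-node cardinality:
  T → 4
  ρ[h/f](T) → 4
  S → 3
  T → 4
  π[f](T) → 4
  (S ⋈[c=f] π[f](T)) → 2
  (ρ[h/f](T) ⋈[h=c] (S ⋈[c=f] π[f](T))) → 2
  π[a,c,x,f,h,z]((ρ[h/f](T) ⋈[h=c] (S ⋈[c=f] π[f](T)))) → 2

E1 and E2 produce the same multiset:
a | c | x | f | h | z
3 | 7 | t | 7 | 7 | r
5 | 9 | q | 9 | 9 | s

yes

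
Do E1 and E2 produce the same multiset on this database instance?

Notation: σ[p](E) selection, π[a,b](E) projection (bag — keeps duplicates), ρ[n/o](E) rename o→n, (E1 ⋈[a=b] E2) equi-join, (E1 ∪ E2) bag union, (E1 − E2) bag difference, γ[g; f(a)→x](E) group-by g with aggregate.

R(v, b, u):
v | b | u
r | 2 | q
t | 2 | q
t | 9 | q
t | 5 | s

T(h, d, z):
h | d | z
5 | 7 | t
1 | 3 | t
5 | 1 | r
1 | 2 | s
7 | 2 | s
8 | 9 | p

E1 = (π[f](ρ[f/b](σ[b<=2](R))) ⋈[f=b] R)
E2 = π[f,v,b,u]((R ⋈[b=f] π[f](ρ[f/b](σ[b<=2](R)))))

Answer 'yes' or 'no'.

E1 per-node cardinality:
  R → 4
  σ[b<=2](R) → 2
  ρ[f/b](σ[b<=2](R)) → 2
  π[f](ρ[f/b](σ[b<=2](R))) → 2
  R → 4
  (π[f](ρ[f/b](σ[b<=2](R))) ⋈[f=b] R) → 4
E2 per-node cardinality:
  R → 4
  R → 4
  σ[b<=2](R) → 2
  ρ[f/b](σ[b<=2](R)) → 2
  π[f](ρ[f/b](σ[b<=2](R))) → 2
  (R ⋈[b=f] π[f](ρ[f/b](σ[b<=2](R)))) → 4
  π[f,v,b,u]((R ⋈[b=f] π[f](ρ[f/b](σ[b<=2](R))))) → 4

E1 and E2 produce the same multiset:
f | v | b | u
2 | r | 2 | q
2 | r | 2 | q
2 | t | 2 | q
2 | t | 2 | q

yes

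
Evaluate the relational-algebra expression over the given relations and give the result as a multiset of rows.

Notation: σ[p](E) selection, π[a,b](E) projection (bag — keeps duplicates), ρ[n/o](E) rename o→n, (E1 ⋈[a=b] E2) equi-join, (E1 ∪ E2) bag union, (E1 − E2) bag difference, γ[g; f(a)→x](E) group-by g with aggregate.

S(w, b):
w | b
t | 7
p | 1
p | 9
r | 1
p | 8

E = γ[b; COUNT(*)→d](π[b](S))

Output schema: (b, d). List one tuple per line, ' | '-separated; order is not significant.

Stepwise |·|:
  S → 5
  π[b](S) → 5
  γ[b; COUNT(*)→d](π[b](S)) → 4

== RESULT ==
b | d
1 | 2
7 | 1
8 | 1
9 | 1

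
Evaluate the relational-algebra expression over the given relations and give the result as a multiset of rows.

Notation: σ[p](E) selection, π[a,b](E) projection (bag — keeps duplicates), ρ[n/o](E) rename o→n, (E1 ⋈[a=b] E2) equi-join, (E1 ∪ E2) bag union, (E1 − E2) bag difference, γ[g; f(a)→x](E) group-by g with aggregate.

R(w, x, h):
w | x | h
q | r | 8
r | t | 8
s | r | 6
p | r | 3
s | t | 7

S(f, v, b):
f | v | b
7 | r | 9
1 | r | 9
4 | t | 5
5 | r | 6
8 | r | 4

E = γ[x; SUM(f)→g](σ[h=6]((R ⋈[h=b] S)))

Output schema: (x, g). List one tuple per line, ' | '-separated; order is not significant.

Subexpression sizes:
  R → 5
  S → 5
  (R ⋈[h=b] S) → 1
  σ[h=6]((R ⋈[h=b] S)) → 1
  γ[x; SUM(f)→g](σ[h=6]((R ⋈[h=b] S))) → 1

== RESULT ==
x | g
r | 5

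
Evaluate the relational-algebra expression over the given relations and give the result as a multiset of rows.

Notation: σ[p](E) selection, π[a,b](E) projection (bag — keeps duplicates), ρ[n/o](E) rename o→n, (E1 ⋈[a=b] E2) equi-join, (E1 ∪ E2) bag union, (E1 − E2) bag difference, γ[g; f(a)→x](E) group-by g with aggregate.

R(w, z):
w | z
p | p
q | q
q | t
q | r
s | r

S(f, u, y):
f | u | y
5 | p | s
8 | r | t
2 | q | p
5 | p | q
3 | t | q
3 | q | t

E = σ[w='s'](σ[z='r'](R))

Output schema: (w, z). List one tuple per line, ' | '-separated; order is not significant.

Stepwise |·|:
  R → 5
  σ[z='r'](R) → 2
  σ[w='s'](σ[z='r'](R)) → 1

== RESULT ==
w | z
s | r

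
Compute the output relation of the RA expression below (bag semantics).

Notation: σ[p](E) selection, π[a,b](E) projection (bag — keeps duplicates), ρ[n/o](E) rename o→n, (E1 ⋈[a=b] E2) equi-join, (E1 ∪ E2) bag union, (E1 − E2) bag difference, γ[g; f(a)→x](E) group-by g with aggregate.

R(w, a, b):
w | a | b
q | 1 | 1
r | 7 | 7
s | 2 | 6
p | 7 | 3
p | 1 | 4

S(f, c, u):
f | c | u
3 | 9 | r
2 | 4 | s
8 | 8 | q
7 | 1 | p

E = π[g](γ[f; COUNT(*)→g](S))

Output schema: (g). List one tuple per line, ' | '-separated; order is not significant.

Stepwise |·|:
  S → 4
  γ[f; COUNT(*)→g](S) → 4
  π[g](γ[f; COUNT(*)→g](S)) → 4

== RESULT ==
g
1
1
1
1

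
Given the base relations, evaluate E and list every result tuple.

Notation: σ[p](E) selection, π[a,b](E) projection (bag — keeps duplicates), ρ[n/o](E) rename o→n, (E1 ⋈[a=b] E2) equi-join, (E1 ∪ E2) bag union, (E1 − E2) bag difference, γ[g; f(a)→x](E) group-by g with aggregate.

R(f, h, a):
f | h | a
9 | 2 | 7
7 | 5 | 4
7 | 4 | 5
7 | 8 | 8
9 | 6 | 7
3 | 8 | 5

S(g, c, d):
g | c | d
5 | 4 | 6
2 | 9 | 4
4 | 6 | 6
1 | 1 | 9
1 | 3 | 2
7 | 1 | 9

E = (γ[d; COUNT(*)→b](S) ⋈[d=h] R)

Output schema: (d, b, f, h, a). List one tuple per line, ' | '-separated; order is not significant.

Subexpression sizes:
  S → 6
  γ[d; COUNT(*)→b](S) → 4
  R → 6
  (γ[d; COUNT(*)→b](S) ⋈[d=h] R) → 3

== RESULT ==
d | b | f | h | a
2 | 1 | 9 | 2 | 7
4 | 1 | 7 | 4 | 5
6 | 2 | 9 | 6 | 7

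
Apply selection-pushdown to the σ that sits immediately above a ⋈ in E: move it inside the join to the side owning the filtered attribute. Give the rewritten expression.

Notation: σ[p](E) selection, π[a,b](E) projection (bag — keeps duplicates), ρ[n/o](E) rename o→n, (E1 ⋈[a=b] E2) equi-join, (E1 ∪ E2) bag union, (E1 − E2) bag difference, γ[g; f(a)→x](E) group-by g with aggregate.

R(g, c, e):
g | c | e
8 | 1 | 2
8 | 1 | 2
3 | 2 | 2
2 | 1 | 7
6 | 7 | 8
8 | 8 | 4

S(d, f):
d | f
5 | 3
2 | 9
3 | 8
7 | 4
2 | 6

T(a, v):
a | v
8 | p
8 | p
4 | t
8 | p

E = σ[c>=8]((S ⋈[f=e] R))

σ filters on c, owned by the right side.
E' = (S ⋈[f=e] σ[c>=8](R))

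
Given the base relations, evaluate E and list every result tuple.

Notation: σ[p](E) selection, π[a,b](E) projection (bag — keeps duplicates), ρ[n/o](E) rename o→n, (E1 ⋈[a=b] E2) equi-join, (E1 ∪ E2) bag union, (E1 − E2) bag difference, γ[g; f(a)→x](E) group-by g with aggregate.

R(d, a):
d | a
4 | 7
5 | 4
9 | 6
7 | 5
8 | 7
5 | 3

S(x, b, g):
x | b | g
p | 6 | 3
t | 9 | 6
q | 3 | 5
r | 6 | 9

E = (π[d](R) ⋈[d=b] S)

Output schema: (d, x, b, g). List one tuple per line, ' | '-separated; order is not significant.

Per-node cardinality:
  R → 6
  π[d](R) → 6
  S → 4
  (π[d](R) ⋈[d=b] S) → 1

== RESULT ==
d | x | b | g
9 | t | 9 | 6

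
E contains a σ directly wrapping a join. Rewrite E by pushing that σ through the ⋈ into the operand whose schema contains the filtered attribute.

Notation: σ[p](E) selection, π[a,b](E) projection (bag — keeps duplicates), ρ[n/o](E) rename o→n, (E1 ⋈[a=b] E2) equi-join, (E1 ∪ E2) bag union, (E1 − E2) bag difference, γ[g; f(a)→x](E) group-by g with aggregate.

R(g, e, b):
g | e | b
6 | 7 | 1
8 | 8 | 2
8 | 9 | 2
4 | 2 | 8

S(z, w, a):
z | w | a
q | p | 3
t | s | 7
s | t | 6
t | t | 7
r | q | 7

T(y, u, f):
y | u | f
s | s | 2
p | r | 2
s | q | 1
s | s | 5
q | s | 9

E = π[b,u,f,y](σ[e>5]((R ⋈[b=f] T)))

σ filters on e, owned by the left side.
E' = π[b,u,f,y]((σ[e>5](R) ⋈[b=f] T))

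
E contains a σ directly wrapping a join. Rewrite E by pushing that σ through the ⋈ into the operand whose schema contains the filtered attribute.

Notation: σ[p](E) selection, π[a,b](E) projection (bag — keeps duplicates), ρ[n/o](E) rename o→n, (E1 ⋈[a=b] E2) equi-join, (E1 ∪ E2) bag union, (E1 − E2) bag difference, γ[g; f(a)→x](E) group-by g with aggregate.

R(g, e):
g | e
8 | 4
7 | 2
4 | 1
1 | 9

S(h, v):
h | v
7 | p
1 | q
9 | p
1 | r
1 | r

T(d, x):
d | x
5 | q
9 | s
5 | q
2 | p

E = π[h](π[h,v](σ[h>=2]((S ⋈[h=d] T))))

σ filters on h, owned by the left side.
E' = π[h](π[h,v]((σ[h>=2](S) ⋈[h=d] T)))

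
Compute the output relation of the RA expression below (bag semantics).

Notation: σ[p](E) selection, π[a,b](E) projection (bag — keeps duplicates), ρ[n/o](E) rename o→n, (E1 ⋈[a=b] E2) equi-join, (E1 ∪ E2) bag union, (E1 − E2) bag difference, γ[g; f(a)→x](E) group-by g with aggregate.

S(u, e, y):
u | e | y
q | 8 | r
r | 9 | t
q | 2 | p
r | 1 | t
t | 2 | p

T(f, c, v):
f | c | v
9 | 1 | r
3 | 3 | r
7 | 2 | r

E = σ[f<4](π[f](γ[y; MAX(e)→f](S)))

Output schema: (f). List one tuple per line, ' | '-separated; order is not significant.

Row counts bottom-up:
  S → 5
  γ[y; MAX(e)→f](S) → 3
  π[f](γ[y; MAX(e)→f](S)) → 3
  σ[f<4](π[f](γ[y; MAX(e)→f](S))) → 1

== RESULT ==
f
2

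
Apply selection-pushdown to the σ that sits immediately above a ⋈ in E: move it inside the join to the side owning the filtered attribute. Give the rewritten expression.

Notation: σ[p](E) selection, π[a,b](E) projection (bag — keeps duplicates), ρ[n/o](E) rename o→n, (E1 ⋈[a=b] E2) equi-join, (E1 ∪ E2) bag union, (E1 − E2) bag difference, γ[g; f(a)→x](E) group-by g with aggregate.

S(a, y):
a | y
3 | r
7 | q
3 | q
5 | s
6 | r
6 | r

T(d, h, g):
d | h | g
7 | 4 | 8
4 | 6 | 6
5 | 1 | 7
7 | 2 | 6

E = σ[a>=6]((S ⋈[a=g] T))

σ filters on a, owned by the left side.
E' = (σ[a>=6](S) ⋈[a=g] T)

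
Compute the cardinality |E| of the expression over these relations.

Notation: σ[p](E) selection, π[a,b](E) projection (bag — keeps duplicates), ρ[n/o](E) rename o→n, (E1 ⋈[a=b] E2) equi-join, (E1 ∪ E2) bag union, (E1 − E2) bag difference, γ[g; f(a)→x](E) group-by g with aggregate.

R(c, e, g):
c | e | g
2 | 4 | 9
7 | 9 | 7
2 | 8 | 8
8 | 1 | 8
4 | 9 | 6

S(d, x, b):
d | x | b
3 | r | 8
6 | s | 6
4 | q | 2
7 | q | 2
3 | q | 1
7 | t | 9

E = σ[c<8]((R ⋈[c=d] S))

Row counts bottom-up:
  R → 5
  S → 6
  (R ⋈[c=d] S) → 3
  σ[c<8]((R ⋈[c=d] S)) → 3

|E| = 3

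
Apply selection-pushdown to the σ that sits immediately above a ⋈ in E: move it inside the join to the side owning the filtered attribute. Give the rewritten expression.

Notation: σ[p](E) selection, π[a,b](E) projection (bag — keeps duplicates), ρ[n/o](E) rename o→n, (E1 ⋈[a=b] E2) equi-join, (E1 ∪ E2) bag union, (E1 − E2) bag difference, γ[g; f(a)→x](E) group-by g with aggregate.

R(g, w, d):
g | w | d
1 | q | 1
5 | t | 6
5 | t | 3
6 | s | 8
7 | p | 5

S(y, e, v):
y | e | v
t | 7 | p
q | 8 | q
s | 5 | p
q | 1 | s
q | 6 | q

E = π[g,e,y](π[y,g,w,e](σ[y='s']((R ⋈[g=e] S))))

σ filters on y, owned by the right side.
E' = π[g,e,y](π[y,g,w,e]((R ⋈[g=e] σ[y='s'](S))))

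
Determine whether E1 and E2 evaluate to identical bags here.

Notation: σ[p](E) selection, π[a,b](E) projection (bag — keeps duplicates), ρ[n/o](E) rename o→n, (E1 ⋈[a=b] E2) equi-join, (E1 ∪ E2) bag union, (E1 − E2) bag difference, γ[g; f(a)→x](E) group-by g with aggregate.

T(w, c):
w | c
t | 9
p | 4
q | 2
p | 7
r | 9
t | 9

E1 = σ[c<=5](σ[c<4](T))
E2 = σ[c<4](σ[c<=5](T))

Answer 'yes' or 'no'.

E1 subexpression sizes:
  T → 6
  σ[c<4](T) → 1
  σ[c<=5](σ[c<4](T)) → 1
E2 subexpression sizes:
  T → 6
  σ[c<=5](T) → 2
  σ[c<4](σ[c<=5](T)) → 1

E1 and E2 produce the same multiset:
w | c
q | 2

yes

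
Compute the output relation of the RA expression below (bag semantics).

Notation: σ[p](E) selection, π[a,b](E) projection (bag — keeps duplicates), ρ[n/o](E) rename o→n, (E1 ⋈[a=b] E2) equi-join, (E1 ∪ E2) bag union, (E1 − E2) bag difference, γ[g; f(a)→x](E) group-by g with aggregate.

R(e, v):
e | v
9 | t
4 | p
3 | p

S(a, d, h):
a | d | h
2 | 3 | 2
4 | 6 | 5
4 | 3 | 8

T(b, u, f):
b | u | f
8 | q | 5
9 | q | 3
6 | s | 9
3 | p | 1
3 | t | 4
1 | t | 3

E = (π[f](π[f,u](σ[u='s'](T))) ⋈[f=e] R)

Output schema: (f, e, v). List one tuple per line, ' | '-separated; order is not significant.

Stepwise |·|:
  T → 6
  σ[u='s'](T) → 1
  π[f,u](σ[u='s'](T)) → 1
  π[f](π[f,u](σ[u='s'](T))) → 1
  R → 3
  (π[f](π[f,u](σ[u='s'](T))) ⋈[f=e] R) → 1

== RESULT ==
f | e | v
9 | 9 | t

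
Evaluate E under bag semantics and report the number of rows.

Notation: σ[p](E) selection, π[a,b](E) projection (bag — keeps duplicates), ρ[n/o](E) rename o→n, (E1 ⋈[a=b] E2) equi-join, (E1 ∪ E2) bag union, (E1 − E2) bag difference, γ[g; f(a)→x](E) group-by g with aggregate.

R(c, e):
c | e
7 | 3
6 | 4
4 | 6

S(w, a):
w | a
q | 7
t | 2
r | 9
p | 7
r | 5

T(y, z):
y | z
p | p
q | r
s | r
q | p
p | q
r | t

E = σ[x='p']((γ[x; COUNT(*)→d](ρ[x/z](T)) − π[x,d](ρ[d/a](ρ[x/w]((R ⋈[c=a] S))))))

Row counts bottom-up:
  T → 6
  ρ[x/z](T) → 6
  γ[x; COUNT(*)→d](ρ[x/z](T)) → 4
  R → 3
  S → 5
  (R ⋈[c=a] S) → 2
  ρ[x/w]((R ⋈[c=a] S)) → 2
  ρ[d/a](ρ[x/w]((R ⋈[c=a] S))) → 2
  π[x,d](ρ[d/a](ρ[x/w]((R ⋈[c=a] S)))) → 2
  (γ[x; COUNT(*)→d](ρ[x/z](T)) − π[x,d](ρ[d/a](ρ[x/w]((R ⋈[c=a] S))))) → 4
  σ[x='p']((γ[x; COUNT(*)→d](ρ[x/z](T)) − π[x,d](ρ[d/a](ρ[x/w]((R ⋈[c=a] S)))))) → 1

|E| = 1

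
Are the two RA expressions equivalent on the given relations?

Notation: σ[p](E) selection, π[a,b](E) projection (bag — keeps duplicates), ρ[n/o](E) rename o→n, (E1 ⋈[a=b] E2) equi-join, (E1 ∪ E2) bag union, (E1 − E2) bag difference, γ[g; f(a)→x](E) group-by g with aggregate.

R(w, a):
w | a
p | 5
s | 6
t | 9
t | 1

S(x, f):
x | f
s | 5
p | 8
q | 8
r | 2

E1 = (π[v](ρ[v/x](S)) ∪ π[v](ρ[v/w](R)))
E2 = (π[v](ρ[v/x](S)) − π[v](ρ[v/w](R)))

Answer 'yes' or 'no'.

E1 stepwise |·|:
  S → 4
  ρ[v/x](S) → 4
  π[v](ρ[v/x](S)) → 4
  R → 4
  ρ[v/w](R) → 4
  π[v](ρ[v/w](R)) → 4
  (π[v](ρ[v/x](S)) ∪ π[v](ρ[v/w](R))) → 8
E2 stepwise |·|:
  S → 4
  ρ[v/x](S) → 4
  π[v](ρ[v/x](S)) → 4
  R → 4
  ρ[v/w](R) → 4
  π[v](ρ[v/w](R)) → 4
  (π[v](ρ[v/x](S)) − π[v](ρ[v/w](R))) → 2

E1 result:
v
p
p
q
r
s
s
t
t
E2 result:
v
q
r
Witness: ('t',) appears 2× in E1 but 0× in E2.

no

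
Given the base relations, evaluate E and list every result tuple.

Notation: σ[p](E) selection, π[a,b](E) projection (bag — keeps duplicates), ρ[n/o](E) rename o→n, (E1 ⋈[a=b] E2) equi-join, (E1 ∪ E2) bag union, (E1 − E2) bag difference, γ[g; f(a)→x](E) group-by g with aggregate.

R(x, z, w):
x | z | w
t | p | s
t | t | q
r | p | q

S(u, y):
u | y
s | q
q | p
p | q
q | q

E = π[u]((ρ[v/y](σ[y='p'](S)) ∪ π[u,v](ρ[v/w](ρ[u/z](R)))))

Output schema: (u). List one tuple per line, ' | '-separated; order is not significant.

Per-node cardinality:
  S → 4
  σ[y='p'](S) → 1
  ρ[v/y](σ[y='p'](S)) → 1
  R → 3
  ρ[u/z](R) → 3
  ρ[v/w](ρ[u/z](R)) → 3
  π[u,v](ρ[v/w](ρ[u/z](R))) → 3
  (ρ[v/y](σ[y='p'](S)) ∪ π[u,v](ρ[v/w](ρ[u/z](R)))) → 4
  π[u]((ρ[v/y](σ[y='p'](S)) ∪ π[u,v](ρ[v/w](ρ[u/z](R))))) → 4

== RESULT ==
u
p
p
q
t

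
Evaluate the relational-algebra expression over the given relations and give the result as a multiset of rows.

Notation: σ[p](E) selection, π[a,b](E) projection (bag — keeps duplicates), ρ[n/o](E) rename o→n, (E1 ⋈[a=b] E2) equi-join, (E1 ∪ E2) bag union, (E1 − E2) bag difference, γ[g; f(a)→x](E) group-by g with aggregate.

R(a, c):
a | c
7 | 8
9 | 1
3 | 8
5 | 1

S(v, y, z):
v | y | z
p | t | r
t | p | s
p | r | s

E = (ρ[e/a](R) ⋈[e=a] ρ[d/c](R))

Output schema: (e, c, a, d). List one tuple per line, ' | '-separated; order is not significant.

Per-node cardinality:
  R → 4
  ρ[e/a](R) → 4
  R → 4
  ρ[d/c](R) → 4
  (ρ[e/a](R) ⋈[e=a] ρ[d/c](R)) → 4

== RESULT ==
e | c | a | d
3 | 8 | 3 | 8
5 | 1 | 5 | 1
7 | 8 | 7 | 8
9 | 1 | 9 | 1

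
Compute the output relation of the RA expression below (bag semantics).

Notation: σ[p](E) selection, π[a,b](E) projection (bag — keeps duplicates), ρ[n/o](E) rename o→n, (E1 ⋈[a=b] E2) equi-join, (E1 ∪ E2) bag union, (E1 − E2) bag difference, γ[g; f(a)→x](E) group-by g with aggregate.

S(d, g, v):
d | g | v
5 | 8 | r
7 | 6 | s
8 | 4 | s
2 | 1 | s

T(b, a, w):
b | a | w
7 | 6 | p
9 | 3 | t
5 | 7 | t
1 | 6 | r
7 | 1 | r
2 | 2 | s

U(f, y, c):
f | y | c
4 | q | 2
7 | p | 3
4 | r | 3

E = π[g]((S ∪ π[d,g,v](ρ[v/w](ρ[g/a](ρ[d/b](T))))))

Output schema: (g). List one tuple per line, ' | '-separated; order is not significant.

Stepwise |·|:
  S → 4
  T → 6
  ρ[d/b](T) → 6
  ρ[g/a](ρ[d/b](T)) → 6
  ρ[v/w](ρ[g/a](ρ[d/b](T))) → 6
  π[d,g,v](ρ[v/w](ρ[g/a](ρ[d/b](T)))) → 6
  (S ∪ π[d,g,v](ρ[v/w](ρ[g/a](ρ[d/b](T))))) → 10
  π[g]((S ∪ π[d,g,v](ρ[v/w](ρ[g/a](ρ[d/b](T)))))) → 10

== RESULT ==
g
1
1
2
3
4
6
6
6
7
8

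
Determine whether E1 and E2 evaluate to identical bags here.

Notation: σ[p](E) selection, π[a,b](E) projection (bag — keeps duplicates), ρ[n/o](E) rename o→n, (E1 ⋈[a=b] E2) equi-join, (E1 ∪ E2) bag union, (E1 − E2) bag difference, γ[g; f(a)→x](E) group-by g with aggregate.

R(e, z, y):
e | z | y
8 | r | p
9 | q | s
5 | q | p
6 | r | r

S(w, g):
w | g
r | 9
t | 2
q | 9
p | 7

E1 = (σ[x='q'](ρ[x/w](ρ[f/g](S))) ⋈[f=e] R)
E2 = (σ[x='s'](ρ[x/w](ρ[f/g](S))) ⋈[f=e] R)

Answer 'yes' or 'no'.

E1 row counts bottom-up:
  S → 4
  ρ[f/g](S) → 4
  ρ[x/w](ρ[f/g](S)) → 4
  σ[x='q'](ρ[x/w](ρ[f/g](S))) → 1
  R → 4
  (σ[x='q'](ρ[x/w](ρ[f/g](S))) ⋈[f=e] R) → 1
E2 row counts bottom-up:
  S → 4
  ρ[f/g](S) → 4
  ρ[x/w](ρ[f/g](S)) → 4
  σ[x='s'](ρ[x/w](ρ[f/g](S))) → 0
  R → 4
  (σ[x='s'](ρ[x/w](ρ[f/g](S))) ⋈[f=e] R) → 0

E1 result:
x | f | e | z | y
q | 9 | 9 | q | s
E2 result:
x | f | e | z | y
(0 rows)
Witness: ('q', 9, 9, 'q', 's') appears 1× in E1 but 0× in E2.

no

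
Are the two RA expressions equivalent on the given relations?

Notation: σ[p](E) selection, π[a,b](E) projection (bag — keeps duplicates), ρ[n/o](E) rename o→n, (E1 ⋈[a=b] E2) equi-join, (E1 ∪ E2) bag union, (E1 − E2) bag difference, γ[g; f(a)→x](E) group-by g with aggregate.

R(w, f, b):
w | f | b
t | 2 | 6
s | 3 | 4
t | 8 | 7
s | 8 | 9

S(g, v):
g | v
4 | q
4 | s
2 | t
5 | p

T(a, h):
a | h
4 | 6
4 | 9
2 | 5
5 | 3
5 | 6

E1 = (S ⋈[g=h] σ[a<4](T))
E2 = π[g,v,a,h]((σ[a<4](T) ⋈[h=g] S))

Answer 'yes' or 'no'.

E1 subexpression sizes:
  S → 4
  T → 5
  σ[a<4](T) → 1
  (S ⋈[g=h] σ[a<4](T)) → 1
E2 subexpression sizes:
  T → 5
  σ[a<4](T) → 1
  S → 4
  (σ[a<4](T) ⋈[h=g] S) → 1
  π[g,v,a,h]((σ[a<4](T) ⋈[h=g] S)) → 1

E1 and E2 produce the same multiset:
g | v | a | h
5 | p | 2 | 5

yes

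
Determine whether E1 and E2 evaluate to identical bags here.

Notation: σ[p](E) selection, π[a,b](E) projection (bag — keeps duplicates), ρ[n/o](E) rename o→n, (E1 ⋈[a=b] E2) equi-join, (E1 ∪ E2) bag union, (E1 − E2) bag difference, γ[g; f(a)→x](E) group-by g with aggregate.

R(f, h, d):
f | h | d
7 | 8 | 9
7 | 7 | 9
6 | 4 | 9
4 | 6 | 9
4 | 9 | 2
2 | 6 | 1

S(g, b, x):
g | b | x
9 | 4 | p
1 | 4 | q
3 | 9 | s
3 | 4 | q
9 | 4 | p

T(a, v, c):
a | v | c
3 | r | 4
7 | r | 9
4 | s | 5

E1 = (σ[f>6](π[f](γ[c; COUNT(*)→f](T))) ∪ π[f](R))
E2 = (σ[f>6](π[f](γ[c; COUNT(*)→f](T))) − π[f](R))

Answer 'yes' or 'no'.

E1 stepwise |·|:
  T → 3
  γ[c; COUNT(*)→f](T) → 3
  π[f](γ[c; COUNT(*)→f](T)) → 3
  σ[f>6](π[f](γ[c; COUNT(*)→f](T))) → 0
  R → 6
  π[f](R) → 6
  (σ[f>6](π[f](γ[c; COUNT(*)→f](T))) ∪ π[f](R)) → 6
E2 stepwise |·|:
  T → 3
  γ[c; COUNT(*)→f](T) → 3
  π[f](γ[c; COUNT(*)→f](T)) → 3
  σ[f>6](π[f](γ[c; COUNT(*)→f](T))) → 0
  R → 6
  π[f](R) → 6
  (σ[f>6](π[f](γ[c; COUNT(*)→f](T))) − π[f](R)) → 0

E1 result:
f
2
4
4
6
7
7
E2 result:
f
(0 rows)
Witness: (6,) appears 1× in E1 but 0× in E2.

no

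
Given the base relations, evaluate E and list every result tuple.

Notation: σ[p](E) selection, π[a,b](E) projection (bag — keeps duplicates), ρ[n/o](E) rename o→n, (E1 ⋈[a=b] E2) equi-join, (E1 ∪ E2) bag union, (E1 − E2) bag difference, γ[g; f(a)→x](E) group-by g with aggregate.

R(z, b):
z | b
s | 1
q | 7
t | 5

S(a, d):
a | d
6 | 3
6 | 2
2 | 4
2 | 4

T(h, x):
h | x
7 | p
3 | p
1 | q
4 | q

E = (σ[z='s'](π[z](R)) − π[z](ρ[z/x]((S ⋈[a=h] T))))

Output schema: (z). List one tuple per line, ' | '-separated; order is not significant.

Per-node cardinality:
  R → 3
  π[z](R) → 3
  σ[z='s'](π[z](R)) → 1
  S → 4
  T → 4
  (S ⋈[a=h] T) → 0
  ρ[z/x]((S ⋈[a=h] T)) → 0
  π[z](ρ[z/x]((S ⋈[a=h] T))) → 0
  (σ[z='s'](π[z](R)) − π[z](ρ[z/x]((S ⋈[a=h] T)))) → 1

== RESULT ==
z
s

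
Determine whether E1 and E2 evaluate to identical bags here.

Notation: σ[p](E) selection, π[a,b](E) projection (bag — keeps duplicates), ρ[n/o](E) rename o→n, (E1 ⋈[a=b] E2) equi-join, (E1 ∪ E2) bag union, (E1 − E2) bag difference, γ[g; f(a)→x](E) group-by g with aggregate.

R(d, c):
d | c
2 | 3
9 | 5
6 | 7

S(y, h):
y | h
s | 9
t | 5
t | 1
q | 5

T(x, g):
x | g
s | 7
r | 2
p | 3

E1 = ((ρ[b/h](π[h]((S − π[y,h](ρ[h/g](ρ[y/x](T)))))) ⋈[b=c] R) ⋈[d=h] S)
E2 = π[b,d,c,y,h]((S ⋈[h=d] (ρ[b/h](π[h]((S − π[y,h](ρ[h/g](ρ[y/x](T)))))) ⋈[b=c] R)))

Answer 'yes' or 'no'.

E1 stepwise |·|:
  S → 4
  T → 3
  ρ[y/x](T) → 3
  ρ[h/g](ρ[y/x](T)) → 3
  π[y,h](ρ[h/g](ρ[y/x](T))) → 3
  (S − π[y,h](ρ[h/g](ρ[y/x](T)))) → 4
  π[h]((S − π[y,h](ρ[h/g](ρ[y/x](T))))) → 4
  ρ[b/h](π[h]((S − π[y,h](ρ[h/g](ρ[y/x](T)))))) → 4
  R → 3
  (ρ[b/h](π[h]((S − π[y,h](ρ[h/g](ρ[y/x](T)))))) ⋈[b=c] R) → 2
  S → 4
  ((ρ[b/h](π[h]((S − π[y,h](ρ[h/g](ρ[y/x](T)))))) ⋈[b=c] R) ⋈[d=h] S) → 2
E2 stepwise |·|:
  S → 4
  S → 4
  T → 3
  ρ[y/x](T) → 3
  ρ[h/g](ρ[y/x](T)) → 3
  π[y,h](ρ[h/g](ρ[y/x](T))) → 3
  (S − π[y,h](ρ[h/g](ρ[y/x](T)))) → 4
  π[h]((S − π[y,h](ρ[h/g](ρ[y/x](T))))) → 4
  ρ[b/h](π[h]((S − π[y,h](ρ[h/g](ρ[y/x](T)))))) → 4
  R → 3
  (ρ[b/h](π[h]((S − π[y,h](ρ[h/g](ρ[y/x](T)))))) ⋈[b=c] R) → 2
  (S ⋈[h=d] (ρ[b/h](π[h]((S − π[y,h](ρ[h/g](ρ[y/x](T)))))) ⋈[b=c] R)) → 2
  π[b,d,c,y,h]((S ⋈[h=d] (ρ[b/h](π[h]((S − π[y,h](ρ[h/g](ρ[y/x](T)))))) ⋈[b=c] R))) → 2

E1 and E2 produce the same multiset:
b | d | c | y | h
5 | 9 | 5 | s | 9
5 | 9 | 5 | s | 9

yes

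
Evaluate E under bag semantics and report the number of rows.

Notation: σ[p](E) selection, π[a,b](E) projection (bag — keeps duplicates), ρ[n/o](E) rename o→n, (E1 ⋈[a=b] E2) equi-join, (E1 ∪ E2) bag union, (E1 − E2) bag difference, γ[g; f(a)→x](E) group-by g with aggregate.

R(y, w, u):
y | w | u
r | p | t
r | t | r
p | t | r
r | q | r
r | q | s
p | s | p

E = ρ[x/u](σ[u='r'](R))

Stepwise |·|:
  R → 6
  σ[u='r'](R) → 3
  ρ[x/u](σ[u='r'](R)) → 3

|E| = 3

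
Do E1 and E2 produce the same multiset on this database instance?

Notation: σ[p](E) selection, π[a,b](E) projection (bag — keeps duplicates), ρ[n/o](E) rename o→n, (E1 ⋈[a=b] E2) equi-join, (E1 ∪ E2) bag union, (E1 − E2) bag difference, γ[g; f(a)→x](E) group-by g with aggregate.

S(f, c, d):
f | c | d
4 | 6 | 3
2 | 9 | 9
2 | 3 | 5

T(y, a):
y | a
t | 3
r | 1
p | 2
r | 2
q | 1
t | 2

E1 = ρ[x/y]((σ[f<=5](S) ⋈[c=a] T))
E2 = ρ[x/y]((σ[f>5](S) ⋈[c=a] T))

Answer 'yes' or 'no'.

E1 subexpression sizes:
  S → 3
  σ[f<=5](S) → 3
  T → 6
  (σ[f<=5](S) ⋈[c=a] T) → 1
  ρ[x/y]((σ[f<=5](S) ⋈[c=a] T)) → 1
E2 subexpression sizes:
  S → 3
  σ[f>5](S) → 0
  T → 6
  (σ[f>5](S) ⋈[c=a] T) → 0
  ρ[x/y]((σ[f>5](S) ⋈[c=a] T)) → 0

E1 result:
f | c | d | x | a
2 | 3 | 5 | t | 3
E2 result:
f | c | d | x | a
(0 rows)
Witness: (2, 3, 5, 't', 3) appears 1× in E1 but 0× in E2.

no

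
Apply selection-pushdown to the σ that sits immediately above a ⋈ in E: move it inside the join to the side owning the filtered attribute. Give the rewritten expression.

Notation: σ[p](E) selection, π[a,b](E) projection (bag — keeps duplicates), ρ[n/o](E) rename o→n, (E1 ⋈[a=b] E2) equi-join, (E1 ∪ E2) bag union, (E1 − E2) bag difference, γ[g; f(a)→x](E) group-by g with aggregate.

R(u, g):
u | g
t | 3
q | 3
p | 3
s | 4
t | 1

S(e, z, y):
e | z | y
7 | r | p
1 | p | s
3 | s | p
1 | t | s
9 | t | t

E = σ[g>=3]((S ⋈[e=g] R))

σ filters on g, owned by the right side.
E' = (S ⋈[e=g] σ[g>=3](R))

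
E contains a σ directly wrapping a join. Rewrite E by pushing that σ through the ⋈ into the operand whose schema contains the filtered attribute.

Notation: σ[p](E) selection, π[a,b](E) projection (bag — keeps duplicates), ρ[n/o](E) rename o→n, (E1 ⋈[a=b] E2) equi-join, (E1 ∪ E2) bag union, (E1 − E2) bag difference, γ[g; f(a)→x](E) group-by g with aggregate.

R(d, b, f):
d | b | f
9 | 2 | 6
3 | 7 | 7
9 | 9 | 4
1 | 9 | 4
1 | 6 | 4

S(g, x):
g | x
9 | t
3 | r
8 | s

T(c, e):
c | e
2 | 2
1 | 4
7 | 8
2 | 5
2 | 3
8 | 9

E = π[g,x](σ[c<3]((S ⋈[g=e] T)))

σ filters on c, owned by the right side.
E' = π[g,x]((S ⋈[g=e] σ[c<3](T)))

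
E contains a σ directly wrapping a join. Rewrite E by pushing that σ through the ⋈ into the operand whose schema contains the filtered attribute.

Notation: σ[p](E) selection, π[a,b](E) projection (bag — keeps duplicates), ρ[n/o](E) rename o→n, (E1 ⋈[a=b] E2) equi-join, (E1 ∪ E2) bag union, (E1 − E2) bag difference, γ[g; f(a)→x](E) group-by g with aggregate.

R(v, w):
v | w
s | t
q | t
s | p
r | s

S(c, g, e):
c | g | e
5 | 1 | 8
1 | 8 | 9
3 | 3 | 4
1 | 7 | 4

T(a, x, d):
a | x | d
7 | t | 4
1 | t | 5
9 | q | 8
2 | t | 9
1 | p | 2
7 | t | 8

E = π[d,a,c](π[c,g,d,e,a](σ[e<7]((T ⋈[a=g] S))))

σ filters on e, owned by the right side.
E' = π[d,a,c](π[c,g,d,e,a]((T ⋈[a=g] σ[e<7](S))))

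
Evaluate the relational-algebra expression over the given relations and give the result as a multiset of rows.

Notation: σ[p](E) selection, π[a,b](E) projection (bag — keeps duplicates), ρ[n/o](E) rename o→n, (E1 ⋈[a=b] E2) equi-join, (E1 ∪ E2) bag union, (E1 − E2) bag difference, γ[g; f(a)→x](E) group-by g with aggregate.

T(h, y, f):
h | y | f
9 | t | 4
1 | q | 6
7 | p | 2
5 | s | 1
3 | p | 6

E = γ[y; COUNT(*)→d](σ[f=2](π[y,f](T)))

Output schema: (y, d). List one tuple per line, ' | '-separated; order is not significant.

Row counts bottom-up:
  T → 5
  π[y,f](T) → 5
  σ[f=2](π[y,f](T)) → 1
  γ[y; COUNT(*)→d](σ[f=2](π[y,f](T))) → 1

== RESULT ==
y | d
p | 1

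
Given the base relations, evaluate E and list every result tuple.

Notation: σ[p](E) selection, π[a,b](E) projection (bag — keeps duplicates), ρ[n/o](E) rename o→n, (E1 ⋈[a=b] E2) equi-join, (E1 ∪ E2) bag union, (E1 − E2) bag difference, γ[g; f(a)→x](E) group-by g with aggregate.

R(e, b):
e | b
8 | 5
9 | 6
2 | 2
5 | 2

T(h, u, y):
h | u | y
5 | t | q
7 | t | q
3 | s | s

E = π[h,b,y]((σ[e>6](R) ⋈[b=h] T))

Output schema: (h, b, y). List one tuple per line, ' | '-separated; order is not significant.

Row counts bottom-up:
  R → 4
  σ[e>6](R) → 2
  T → 3
  (σ[e>6](R) ⋈[b=h] T) → 1
  π[h,b,y]((σ[e>6](R) ⋈[b=h] T)) → 1

== RESULT ==
h | b | y
5 | 5 | q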